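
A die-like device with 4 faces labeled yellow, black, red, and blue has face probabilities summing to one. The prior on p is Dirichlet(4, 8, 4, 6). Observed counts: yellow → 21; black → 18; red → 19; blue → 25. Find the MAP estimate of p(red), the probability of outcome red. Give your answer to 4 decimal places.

MAP estimate of p(red) = 0.2178

The posterior is Dirichlet(αᵢ + nᵢ) = Dirichlet(25, 26, 23, 31).
For a Dirichlet(a₁,…,a_K) with all aᵢ > 1, the mode has j-th component (aⱼ − 1)/(Σaᵢ − K).
Here Σaᵢ = 105 and K = 4, so p(red) = (23 − 1)/(105 − 4) = 22/101 ≈ 0.2178.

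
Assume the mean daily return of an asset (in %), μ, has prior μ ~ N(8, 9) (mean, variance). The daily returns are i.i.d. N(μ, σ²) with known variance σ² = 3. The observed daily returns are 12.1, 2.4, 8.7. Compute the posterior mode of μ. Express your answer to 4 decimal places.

μ̂_MAP = 7.7600

n = 3; x̄ = (12.1 + 2.4 + 8.7)/3 = 23.2/3 = 116/15 ≈ 7.7333.
For a Normal prior and Normal likelihood with known variance, the posterior is Normal; its mode equals its mean, the precision-weighted average.
Prior precision 1/σ₀² = 1/9; data precision n/σ² = 3/3 = 1.
μ̂ = ((1/9)·8 + 1·(116/15)) / (1/9 + 1) = (388/45)/(10/9) = 7.7600.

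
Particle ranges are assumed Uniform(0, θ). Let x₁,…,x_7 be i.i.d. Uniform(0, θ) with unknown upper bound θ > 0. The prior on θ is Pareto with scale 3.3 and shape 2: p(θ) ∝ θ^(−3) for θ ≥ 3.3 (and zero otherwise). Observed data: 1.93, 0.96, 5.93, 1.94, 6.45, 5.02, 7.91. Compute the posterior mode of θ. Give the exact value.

The Uniform(0, θ) likelihood is θ^(−n) for θ ≥ max(xᵢ), zero otherwise. Here max(xᵢ) = 7.91.
Posterior ∝ θ^(−3) · θ^(−7) = θ^(−10) on θ ≥ max(3.3, 7.91) = 7.91.
This density is strictly decreasing in θ, so the posterior mode lies at the lower boundary of the support.

θ̂_MAP = 7.91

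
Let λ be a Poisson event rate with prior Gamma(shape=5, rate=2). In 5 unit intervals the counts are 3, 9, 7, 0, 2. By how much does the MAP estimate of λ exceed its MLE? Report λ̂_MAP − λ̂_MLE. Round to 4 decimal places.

Σxᵢ = 21. Posterior is Gamma(26, 7); MAP = (26−1)/7 = 25/7 ≈ 3.57143.
MLE = x̄ = 21/5 ≈ 4.20000.
Difference = 25/7 − 21/5 = -22/35 ≈ -0.6286.

MAP − MLE = -0.6286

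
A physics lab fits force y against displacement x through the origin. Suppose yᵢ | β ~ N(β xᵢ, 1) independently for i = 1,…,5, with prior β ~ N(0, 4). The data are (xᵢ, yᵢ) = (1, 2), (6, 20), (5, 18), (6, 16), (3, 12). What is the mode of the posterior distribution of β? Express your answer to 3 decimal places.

log p(β | y) = −Σ(yᵢ − βxᵢ)²/(2·1) − β²/(2·4) + const.
Setting the derivative to zero: Σxᵢ(yᵢ − βxᵢ)/1 − β/4 = 0, so β = Σxᵢyᵢ / (Σxᵢ² + σ²/τ²).
Σxᵢyᵢ = 1·2 + 6·20 + 5·18 + 6·16 + 3·12 = 344; Σxᵢ² = 107; σ²/τ² = 0.25.
β̂_MAP = 344 / (107 + 0.25) = 344/107.25 ≈ 3.207.

β̂_MAP = 3.207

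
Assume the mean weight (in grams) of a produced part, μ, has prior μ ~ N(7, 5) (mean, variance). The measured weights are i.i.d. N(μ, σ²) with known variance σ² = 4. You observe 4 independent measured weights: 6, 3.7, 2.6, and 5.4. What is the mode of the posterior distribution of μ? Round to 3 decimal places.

μ̂_MAP = 4.854

n = 4; x̄ = (6 + 3.7 + 2.6 + 5.4)/4 = 17.7/4 = 4.425.
For a Normal prior and Normal likelihood with known variance, the posterior is Normal; its mode equals its mean, the precision-weighted average.
Prior precision 1/σ₀² = 1/5 = 0.2; data precision n/σ² = 4/4 = 1.
μ̂ = (0.2·7 + 1·4.425) / (0.2 + 1) = 5.825/1.2 = 233/48 ≈ 4.854.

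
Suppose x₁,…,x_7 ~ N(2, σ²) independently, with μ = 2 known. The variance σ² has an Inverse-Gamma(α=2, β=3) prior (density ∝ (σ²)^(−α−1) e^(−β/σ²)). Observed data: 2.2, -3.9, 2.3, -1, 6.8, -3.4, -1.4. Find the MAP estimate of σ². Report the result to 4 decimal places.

σ̂²_MAP = 8.7462

Sum of squared deviations about the known mean: SS = (2.2−2)² + (-3.9−2)² + (2.3−2)² + (-1−2)² + (6.8−2)² + (-3.4−2)² + (-1.4−2)² = 107.7.
The Normal likelihood contributes (σ²)^(−n/2) exp(−SS/(2σ²)), so the posterior is Inverse-Gamma(α + n/2, β + SS/2) = Inverse-Gamma(5.5, 56.85).
The mode of Inverse-Gamma(a, b) is b/(a+1) = 56.85/6.5 ≈ 8.7462.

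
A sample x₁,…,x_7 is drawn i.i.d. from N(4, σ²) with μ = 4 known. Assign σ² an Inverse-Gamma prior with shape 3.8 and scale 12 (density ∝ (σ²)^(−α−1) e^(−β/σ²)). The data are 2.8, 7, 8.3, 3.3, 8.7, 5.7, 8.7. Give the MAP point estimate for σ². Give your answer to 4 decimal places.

Sum of squared deviations about the known mean: SS = (2.8−4)² + (7−4)² + (8.3−4)² + (3.3−4)² + (8.7−4)² + (5.7−4)² + (8.7−4)² = 76.49.
The Normal likelihood contributes (σ²)^(−n/2) exp(−SS/(2σ²)), so the posterior is Inverse-Gamma(α + n/2, β + SS/2) = Inverse-Gamma(7.3, 50.245).
The mode of Inverse-Gamma(a, b) is b/(a+1) = 50.245/8.3 ≈ 6.0536.

σ̂²_MAP = 6.0536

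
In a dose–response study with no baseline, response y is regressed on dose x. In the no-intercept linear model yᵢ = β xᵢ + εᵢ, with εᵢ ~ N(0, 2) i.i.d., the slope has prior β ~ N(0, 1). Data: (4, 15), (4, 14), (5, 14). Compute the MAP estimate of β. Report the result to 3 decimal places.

log p(β | y) = −Σ(yᵢ − βxᵢ)²/(2·2) − β²/(2·1) + const.
Setting the derivative to zero: Σxᵢ(yᵢ − βxᵢ)/2 − β/1 = 0, so β = Σxᵢyᵢ / (Σxᵢ² + σ²/τ²).
Σxᵢyᵢ = 4·15 + 4·14 + 5·14 = 186; Σxᵢ² = 57; σ²/τ² = 2.
β̂_MAP = 186 / (57 + 2) = 186/59 ≈ 3.153.

β̂_MAP = 3.153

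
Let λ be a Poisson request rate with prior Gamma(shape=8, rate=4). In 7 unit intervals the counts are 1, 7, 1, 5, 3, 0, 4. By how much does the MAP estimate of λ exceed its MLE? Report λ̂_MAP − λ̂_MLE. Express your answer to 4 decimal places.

Σxᵢ = 21. Posterior is Gamma(29, 11); MAP = (29−1)/11 = 28/11 ≈ 2.54545.
MLE = x̄ = 21/7 ≈ 3.00000.
Difference = 28/11 − 21/7 = -5/11 ≈ -0.4545.

MAP − MLE = -0.4545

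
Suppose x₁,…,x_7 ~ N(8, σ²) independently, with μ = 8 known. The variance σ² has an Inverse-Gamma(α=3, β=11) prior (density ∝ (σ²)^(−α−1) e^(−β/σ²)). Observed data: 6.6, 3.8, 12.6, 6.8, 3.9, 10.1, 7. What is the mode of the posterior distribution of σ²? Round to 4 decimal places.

Sum of squared deviations about the known mean: SS = (6.6−8)² + (3.8−8)² + (12.6−8)² + (6.8−8)² + (3.9−8)² + (10.1−8)² + (7−8)² = 64.42.
The Normal likelihood contributes (σ²)^(−n/2) exp(−SS/(2σ²)), so the posterior is Inverse-Gamma(α + n/2, β + SS/2) = Inverse-Gamma(6.5, 43.21).
The mode of Inverse-Gamma(a, b) is b/(a+1) = 43.21/7.5 ≈ 5.7613.

σ̂²_MAP = 5.7613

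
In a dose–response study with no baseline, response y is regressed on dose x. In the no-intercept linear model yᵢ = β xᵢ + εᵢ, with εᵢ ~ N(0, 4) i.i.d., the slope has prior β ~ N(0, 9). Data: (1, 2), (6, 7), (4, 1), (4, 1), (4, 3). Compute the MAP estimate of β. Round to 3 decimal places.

log p(β | y) = −Σ(yᵢ − βxᵢ)²/(2·4) − β²/(2·9) + const.
Setting the derivative to zero: Σxᵢ(yᵢ − βxᵢ)/4 − β/9 = 0, so β = Σxᵢyᵢ / (Σxᵢ² + σ²/τ²).
Σxᵢyᵢ = 1·2 + 6·7 + 4·1 + 4·1 + 4·3 = 64; Σxᵢ² = 85; σ²/τ² = 4/9.
β̂_MAP = 64 / (85 + 4/9) = 64/(769/9) = 576/769 ≈ 0.749.

β̂_MAP = 0.749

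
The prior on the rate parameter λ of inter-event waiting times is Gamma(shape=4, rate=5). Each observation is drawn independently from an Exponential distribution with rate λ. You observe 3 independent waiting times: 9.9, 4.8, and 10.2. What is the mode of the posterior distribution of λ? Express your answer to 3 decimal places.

λ̂_MAP = 0.201

The Exponential(rate=λ) likelihood is ∝ λ^n e^(−λΣtᵢ). Here n = 3 and Σtᵢ = 9.9 + 4.8 + 10.2 = 24.9.
Posterior ∝ λ^3e^(−5λ) · λ^3e^(−24.9λ) = λ^6e^(−29.9λ), i.e. Gamma(7, 29.9).
Mode = (a−1)/b = 6/29.9 ≈ 0.201.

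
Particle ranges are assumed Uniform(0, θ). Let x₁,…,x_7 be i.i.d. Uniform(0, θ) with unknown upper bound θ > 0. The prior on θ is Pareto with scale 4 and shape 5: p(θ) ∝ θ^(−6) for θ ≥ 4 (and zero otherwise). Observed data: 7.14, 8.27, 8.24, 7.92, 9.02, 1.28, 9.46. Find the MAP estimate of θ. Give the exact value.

θ̂_MAP = 9.46

The Uniform(0, θ) likelihood is θ^(−n) for θ ≥ max(xᵢ), zero otherwise. Here max(xᵢ) = 9.46.
Posterior ∝ θ^(−6) · θ^(−7) = θ^(−13) on θ ≥ max(4, 9.46) = 9.46.
This density is strictly decreasing in θ, so the posterior mode lies at the lower boundary of the support.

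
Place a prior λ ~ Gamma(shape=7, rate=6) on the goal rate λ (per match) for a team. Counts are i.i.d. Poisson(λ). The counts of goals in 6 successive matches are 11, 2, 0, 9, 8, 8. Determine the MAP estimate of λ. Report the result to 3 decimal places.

λ̂_MAP = 3.667

Σxᵢ = 11+2+0+9+8+8 = 38, with n = 6.
Posterior ∝ λ^6e^(−6λ) · λ^38e^(−6λ) = λ^44e^(−12λ), i.e. Gamma(shape=45, rate=12).
The mode of a Gamma(a, b) with a ≥ 1 (shape–rate) is (a−1)/b = 44/12 ≈ 3.667.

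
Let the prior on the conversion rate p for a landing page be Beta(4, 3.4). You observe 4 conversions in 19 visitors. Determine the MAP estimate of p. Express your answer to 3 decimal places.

p̂_MAP = 0.287

Prior: Beta(4, 3.4).
Data: 4 successes in 19 trials. The binomial likelihood contributes p^4(1−p)^15, so the posterior is Beta(4+4, 3.4+15) = Beta(8, 18.4).
For Beta(a, b) with a, b > 1 the mode is (a−1)/(a+b−2) = 7/24.4 ≈ 0.287.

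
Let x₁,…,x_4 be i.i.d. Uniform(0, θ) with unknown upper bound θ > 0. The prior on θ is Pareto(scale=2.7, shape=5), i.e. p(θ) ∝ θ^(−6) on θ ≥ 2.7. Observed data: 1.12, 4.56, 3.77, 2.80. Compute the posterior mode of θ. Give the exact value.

The Uniform(0, θ) likelihood is θ^(−n) for θ ≥ max(xᵢ), zero otherwise. Here max(xᵢ) = 4.56.
Posterior ∝ θ^(−6) · θ^(−4) = θ^(−10) on θ ≥ max(2.7, 4.56) = 4.56.
This density is strictly decreasing in θ, so the posterior mode lies at the lower boundary of the support.

θ̂_MAP = 4.56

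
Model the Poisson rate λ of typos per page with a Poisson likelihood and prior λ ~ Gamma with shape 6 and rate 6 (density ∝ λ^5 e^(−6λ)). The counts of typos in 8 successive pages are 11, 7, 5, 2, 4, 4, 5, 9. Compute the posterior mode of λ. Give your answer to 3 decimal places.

λ̂_MAP = 3.714

Σxᵢ = 11+7+5+2+4+4+5+9 = 47, with n = 8.
Posterior ∝ λ^5e^(−6λ) · λ^47e^(−8λ) = λ^52e^(−14λ), i.e. Gamma(shape=53, rate=14).
The mode of a Gamma(a, b) with a ≥ 1 (shape–rate) is (a−1)/b = 52/14 ≈ 3.714.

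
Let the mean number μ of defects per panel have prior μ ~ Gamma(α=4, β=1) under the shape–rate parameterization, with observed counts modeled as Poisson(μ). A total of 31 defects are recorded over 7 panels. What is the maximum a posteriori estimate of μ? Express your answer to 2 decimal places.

Σxᵢ = 31, n = 7.
Posterior ∝ μ^3e^(−1μ) · μ^31e^(−7μ) = μ^34e^(−8μ), i.e. Gamma(shape=35, rate=8).
The mode of a Gamma(a, b) with a ≥ 1 (shape–rate) is (a−1)/b = 34/8 ≈ 4.25.

μ̂_MAP = 4.25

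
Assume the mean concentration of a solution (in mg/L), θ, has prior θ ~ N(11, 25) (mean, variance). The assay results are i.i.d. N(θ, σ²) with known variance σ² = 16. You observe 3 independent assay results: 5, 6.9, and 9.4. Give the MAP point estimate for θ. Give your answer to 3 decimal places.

θ̂_MAP = 7.786

n = 3; x̄ = (5 + 6.9 + 9.4)/3 = 21.3/3 = 7.1.
For a Normal prior and Normal likelihood with known variance, the posterior is Normal; its mode equals its mean, the precision-weighted average.
Prior precision 1/σ₀² = 1/25 = 0.04; data precision n/σ² = 3/16 = 0.1875.
θ̂ = (0.04·11 + 0.1875·7.1) / (0.04 + 0.1875) = 1.77125/0.2275 = 109/14 ≈ 7.786.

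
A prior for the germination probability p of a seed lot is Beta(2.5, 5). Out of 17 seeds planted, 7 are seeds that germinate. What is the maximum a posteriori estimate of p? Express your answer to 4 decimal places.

Prior: Beta(2.5, 5).
Data: 7 successes in 17 trials. The binomial likelihood contributes p^7(1−p)^10, so the posterior is Beta(2.5+7, 5+10) = Beta(9.5, 15).
For Beta(a, b) with a, b > 1 the mode is (a−1)/(a+b−2) = 8.5/22.5 ≈ 0.3778.

p̂_MAP = 0.3778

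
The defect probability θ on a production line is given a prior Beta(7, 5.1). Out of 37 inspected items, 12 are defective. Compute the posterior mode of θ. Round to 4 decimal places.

θ̂_MAP = 0.3822

Prior: Beta(7, 5.1).
Data: 12 successes in 37 trials. The binomial likelihood contributes θ^12(1−θ)^25, so the posterior is Beta(7+12, 5.1+25) = Beta(19, 30.1).
For Beta(a, b) with a, b > 1 the mode is (a−1)/(a+b−2) = 18/47.1 ≈ 0.3822.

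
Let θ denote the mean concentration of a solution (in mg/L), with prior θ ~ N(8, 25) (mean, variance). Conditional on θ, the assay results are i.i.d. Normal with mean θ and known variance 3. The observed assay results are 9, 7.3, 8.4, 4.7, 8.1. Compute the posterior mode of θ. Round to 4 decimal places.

n = 5; x̄ = (9 + 7.3 + 8.4 + 4.7 + 8.1)/5 = 37.5/5 = 7.5.
For a Normal prior and Normal likelihood with known variance, the posterior is Normal; its mode equals its mean, the precision-weighted average.
Prior precision 1/σ₀² = 1/25 = 0.04; data precision n/σ² = 5/3.
θ̂ = (0.04·8 + (5/3)·7.5) / (0.04 + 5/3) = 12.82/(128/75) = 7.51171875 ≈ 7.5117.

θ̂_MAP = 7.5117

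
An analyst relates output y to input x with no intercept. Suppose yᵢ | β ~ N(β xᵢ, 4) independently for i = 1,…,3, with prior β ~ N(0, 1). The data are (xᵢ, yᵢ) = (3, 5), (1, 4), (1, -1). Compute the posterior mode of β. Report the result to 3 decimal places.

β̂_MAP = 1.200

log p(β | y) = −Σ(yᵢ − βxᵢ)²/(2·4) − β²/(2·1) + const.
Setting the derivative to zero: Σxᵢ(yᵢ − βxᵢ)/4 − β/1 = 0, so β = Σxᵢyᵢ / (Σxᵢ² + σ²/τ²).
Σxᵢyᵢ = 3·5 + 1·4 + 1·(-1) = 18; Σxᵢ² = 11; σ²/τ² = 4.
β̂_MAP = 18 / (11 + 4) = 18/15 ≈ 1.200.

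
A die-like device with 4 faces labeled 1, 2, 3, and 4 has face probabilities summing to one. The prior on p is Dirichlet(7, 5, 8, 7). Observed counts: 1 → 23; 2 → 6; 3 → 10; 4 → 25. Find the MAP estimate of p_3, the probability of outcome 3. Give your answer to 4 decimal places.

MAP estimate: 0.1954

The posterior is Dirichlet(αᵢ + nᵢ) = Dirichlet(30, 11, 18, 32).
For a Dirichlet(a₁,…,a_K) with all aᵢ > 1, the mode has j-th component (aⱼ − 1)/(Σaᵢ − K).
Here Σaᵢ = 91 and K = 4, so p_3 = (18 − 1)/(91 − 4) = 17/87 ≈ 0.1954.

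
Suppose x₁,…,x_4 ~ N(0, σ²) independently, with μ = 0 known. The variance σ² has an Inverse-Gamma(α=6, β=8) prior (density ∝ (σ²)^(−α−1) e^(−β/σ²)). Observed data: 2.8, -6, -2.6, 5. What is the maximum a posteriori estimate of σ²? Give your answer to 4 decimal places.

σ̂²_MAP = 5.0889

Sum of squared deviations about the known mean: SS = (2.8−0)² + (-6−0)² + (-2.6−0)² + (5−0)² = 75.6.
The Normal likelihood contributes (σ²)^(−n/2) exp(−SS/(2σ²)), so the posterior is Inverse-Gamma(α + n/2, β + SS/2) = Inverse-Gamma(8, 45.8).
The mode of Inverse-Gamma(a, b) is b/(a+1) = 45.8/9 ≈ 5.0889.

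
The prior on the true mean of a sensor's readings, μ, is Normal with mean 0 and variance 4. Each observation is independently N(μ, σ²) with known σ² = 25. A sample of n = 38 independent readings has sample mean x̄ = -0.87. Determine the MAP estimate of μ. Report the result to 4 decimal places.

μ̂_MAP = -0.7471

n = 38, x̄ = -0.87.
For a Normal prior and Normal likelihood with known variance, the posterior is Normal; its mode equals its mean, the precision-weighted average.
Prior precision 1/σ₀² = 1/4 = 0.25; data precision n/σ² = 38/25 = 1.52.
μ̂ = (0.25·0 + 1.52·(-0.87)) / (0.25 + 1.52) = (-1.3224)/1.77 = -1102/1475 ≈ -0.7471.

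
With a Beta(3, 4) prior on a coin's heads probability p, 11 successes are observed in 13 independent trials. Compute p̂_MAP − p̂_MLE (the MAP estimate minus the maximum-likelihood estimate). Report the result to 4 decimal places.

MAP − MLE = -0.1239

Posterior is Beta(14, 6); MAP = (14−1)/(20−2) = 13/18 ≈ 0.72222.
MLE ignores the prior: p̂_MLE = k/n = 11/13 ≈ 0.84615.
Difference = 13/18 − 11/13 = -29/234 ≈ -0.1239.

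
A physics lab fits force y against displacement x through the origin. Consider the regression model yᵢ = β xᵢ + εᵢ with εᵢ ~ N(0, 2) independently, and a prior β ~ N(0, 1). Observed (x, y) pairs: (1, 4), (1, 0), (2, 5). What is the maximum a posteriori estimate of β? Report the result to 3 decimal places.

β̂_MAP = 1.750

log p(β | y) = −Σ(yᵢ − βxᵢ)²/(2·2) − β²/(2·1) + const.
Setting the derivative to zero: Σxᵢ(yᵢ − βxᵢ)/2 − β/1 = 0, so β = Σxᵢyᵢ / (Σxᵢ² + σ²/τ²).
Σxᵢyᵢ = 1·4 + 1·0 + 2·5 = 14; Σxᵢ² = 6; σ²/τ² = 2.
β̂_MAP = 14 / (6 + 2) = 14/8 ≈ 1.750.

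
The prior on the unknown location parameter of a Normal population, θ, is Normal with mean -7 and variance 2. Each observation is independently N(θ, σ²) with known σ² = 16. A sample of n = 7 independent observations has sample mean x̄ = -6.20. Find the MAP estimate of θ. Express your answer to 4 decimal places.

θ̂_MAP = -6.6267

n = 7, x̄ = -6.20.
For a Normal prior and Normal likelihood with known variance, the posterior is Normal; its mode equals its mean, the precision-weighted average.
Prior precision 1/σ₀² = 1/2 = 0.5; data precision n/σ² = 7/16 = 0.4375.
θ̂ = (0.5·(-7) + 0.4375·(-6.2)) / (0.5 + 0.4375) = (-6.2125)/0.9375 = -497/75 ≈ -6.6267.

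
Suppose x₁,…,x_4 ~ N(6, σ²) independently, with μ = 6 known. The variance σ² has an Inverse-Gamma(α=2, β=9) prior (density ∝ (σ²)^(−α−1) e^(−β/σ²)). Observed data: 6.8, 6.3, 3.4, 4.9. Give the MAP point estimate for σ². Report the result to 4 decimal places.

σ̂²_MAP = 2.6700

Sum of squared deviations about the known mean: SS = (6.8−6)² + (6.3−6)² + (3.4−6)² + (4.9−6)² = 8.7.
The Normal likelihood contributes (σ²)^(−n/2) exp(−SS/(2σ²)), so the posterior is Inverse-Gamma(α + n/2, β + SS/2) = Inverse-Gamma(4, 13.35).
The mode of Inverse-Gamma(a, b) is b/(a+1) = 13.35/5 ≈ 2.6700.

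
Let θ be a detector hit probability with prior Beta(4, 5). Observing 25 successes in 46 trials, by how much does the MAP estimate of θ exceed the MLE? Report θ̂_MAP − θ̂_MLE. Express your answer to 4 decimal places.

Posterior is Beta(29, 26); MAP = (29−1)/(55−2) = 28/53 ≈ 0.52830.
MLE ignores the prior: θ̂_MLE = k/n = 25/46 ≈ 0.54348.
Difference = 28/53 − 25/46 = -37/2438 ≈ -0.0152.

MAP − MLE = -0.0152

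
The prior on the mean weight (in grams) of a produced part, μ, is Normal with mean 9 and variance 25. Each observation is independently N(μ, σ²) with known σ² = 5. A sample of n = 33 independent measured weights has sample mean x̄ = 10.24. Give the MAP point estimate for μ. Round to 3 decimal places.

μ̂_MAP = 10.233

n = 33, x̄ = 10.24.
For a Normal prior and Normal likelihood with known variance, the posterior is Normal; its mode equals its mean, the precision-weighted average.
Prior precision 1/σ₀² = 1/25 = 0.04; data precision n/σ² = 33/5 = 6.6.
μ̂ = (0.04·9 + 6.6·10.24) / (0.04 + 6.6) = 67.944/6.64 = 8493/830 ≈ 10.233.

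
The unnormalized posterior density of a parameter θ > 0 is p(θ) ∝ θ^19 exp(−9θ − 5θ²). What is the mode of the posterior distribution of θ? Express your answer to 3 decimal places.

θ̂_MAP = 1.000

ℓ'(θ) = 19/θ − 9 − 10θ. Setting this to zero and multiplying by θ: 10θ² + 9θ − 19 = 0.
θ = (−9 + √(9² + 4·10·19)) / (2·10) = (−9 + √841) / 20 = (−9 + 29)/20 = 1.
ℓ''(θ) = −19/θ² − 10 < 0, confirming a maximum.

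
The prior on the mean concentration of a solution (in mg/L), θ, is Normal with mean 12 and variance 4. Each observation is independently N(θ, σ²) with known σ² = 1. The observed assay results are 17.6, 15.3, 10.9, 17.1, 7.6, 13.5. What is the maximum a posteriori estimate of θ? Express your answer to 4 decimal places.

n = 6; x̄ = (17.6 + 15.3 + 10.9 + 17.1 + 7.6 + 13.5)/6 = 82/6 = 41/3 ≈ 13.6667.
For a Normal prior and Normal likelihood with known variance, the posterior is Normal; its mode equals its mean, the precision-weighted average.
Prior precision 1/σ₀² = 1/4 = 0.25; data precision n/σ² = 6/1 = 6.
θ̂ = (0.25·12 + 6·(41/3)) / (0.25 + 6) = 85/6.25 = 13.6000.

θ̂_MAP = 13.6000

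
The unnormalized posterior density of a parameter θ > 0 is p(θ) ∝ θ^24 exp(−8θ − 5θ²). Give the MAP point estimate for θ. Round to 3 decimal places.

θ̂_MAP = 1.200

ℓ'(θ) = 24/θ − 8 − 10θ. Setting this to zero and multiplying by θ: 10θ² + 8θ − 24 = 0.
θ = (−8 + √(8² + 4·10·24)) / (2·10) = (−8 + √1024) / 20 = (−8 + 32)/20 = 6/5.
ℓ''(θ) = −24/θ² − 10 < 0, confirming a maximum.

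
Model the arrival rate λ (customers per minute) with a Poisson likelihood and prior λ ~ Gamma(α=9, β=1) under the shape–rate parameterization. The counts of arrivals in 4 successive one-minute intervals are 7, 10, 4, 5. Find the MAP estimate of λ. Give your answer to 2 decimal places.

Σxᵢ = 7+10+4+5 = 26, with n = 4.
Posterior ∝ λ^8e^(−1λ) · λ^26e^(−4λ) = λ^34e^(−5λ), i.e. Gamma(shape=35, rate=5).
The mode of a Gamma(a, b) with a ≥ 1 (shape–rate) is (a−1)/b = 34/5 ≈ 6.80.

λ̂_MAP = 6.80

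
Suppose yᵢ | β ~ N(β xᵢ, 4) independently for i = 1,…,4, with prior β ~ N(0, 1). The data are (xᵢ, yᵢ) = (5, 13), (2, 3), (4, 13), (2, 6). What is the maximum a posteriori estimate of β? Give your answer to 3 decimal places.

β̂_MAP = 2.547

log p(β | y) = −Σ(yᵢ − βxᵢ)²/(2·4) − β²/(2·1) + const.
Setting the derivative to zero: Σxᵢ(yᵢ − βxᵢ)/4 − β/1 = 0, so β = Σxᵢyᵢ / (Σxᵢ² + σ²/τ²).
Σxᵢyᵢ = 5·13 + 2·3 + 4·13 + 2·6 = 135; Σxᵢ² = 49; σ²/τ² = 4.
β̂_MAP = 135 / (49 + 4) = 135/53 ≈ 2.547.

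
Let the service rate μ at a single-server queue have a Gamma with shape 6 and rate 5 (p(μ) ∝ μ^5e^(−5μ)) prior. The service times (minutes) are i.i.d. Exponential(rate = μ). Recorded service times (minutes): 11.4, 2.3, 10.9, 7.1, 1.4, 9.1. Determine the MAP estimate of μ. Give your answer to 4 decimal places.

The Exponential(rate=μ) likelihood is ∝ μ^n e^(−μΣtᵢ). Here n = 6 and Σtᵢ = 11.4 + 2.3 + 10.9 + 7.1 + 1.4 + 9.1 = 42.2.
Posterior ∝ μ^5e^(−5μ) · μ^6e^(−42.2μ) = μ^11e^(−47.2μ), i.e. Gamma(12, 47.2).
Mode = (a−1)/b = 11/47.2 ≈ 0.2331.

μ̂_MAP = 0.2331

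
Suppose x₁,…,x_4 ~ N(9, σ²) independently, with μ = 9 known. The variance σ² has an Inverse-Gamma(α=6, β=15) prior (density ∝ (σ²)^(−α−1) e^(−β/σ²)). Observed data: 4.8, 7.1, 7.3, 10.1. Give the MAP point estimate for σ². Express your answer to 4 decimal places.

σ̂²_MAP = 3.0750

Sum of squared deviations about the known mean: SS = (4.8−9)² + (7.1−9)² + (7.3−9)² + (10.1−9)² = 25.35.
The Normal likelihood contributes (σ²)^(−n/2) exp(−SS/(2σ²)), so the posterior is Inverse-Gamma(α + n/2, β + SS/2) = Inverse-Gamma(8, 27.675).
The mode of Inverse-Gamma(a, b) is b/(a+1) = 27.675/9 ≈ 3.0750.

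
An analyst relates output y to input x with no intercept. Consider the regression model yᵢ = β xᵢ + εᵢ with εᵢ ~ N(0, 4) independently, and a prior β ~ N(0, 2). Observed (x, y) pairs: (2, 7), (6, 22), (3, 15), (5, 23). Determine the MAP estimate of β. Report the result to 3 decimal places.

log p(β | y) = −Σ(yᵢ − βxᵢ)²/(2·4) − β²/(2·2) + const.
Setting the derivative to zero: Σxᵢ(yᵢ − βxᵢ)/4 − β/2 = 0, so β = Σxᵢyᵢ / (Σxᵢ² + σ²/τ²).
Σxᵢyᵢ = 2·7 + 6·22 + 3·15 + 5·23 = 306; Σxᵢ² = 74; σ²/τ² = 2.
β̂_MAP = 306 / (74 + 2) = 306/76 ≈ 4.026.

β̂_MAP = 4.026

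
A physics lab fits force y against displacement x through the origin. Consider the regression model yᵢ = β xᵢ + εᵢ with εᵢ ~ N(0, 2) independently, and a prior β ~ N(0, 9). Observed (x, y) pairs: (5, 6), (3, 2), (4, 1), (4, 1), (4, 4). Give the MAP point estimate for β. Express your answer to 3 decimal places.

β̂_MAP = 0.730

log p(β | y) = −Σ(yᵢ − βxᵢ)²/(2·2) − β²/(2·9) + const.
Setting the derivative to zero: Σxᵢ(yᵢ − βxᵢ)/2 − β/9 = 0, so β = Σxᵢyᵢ / (Σxᵢ² + σ²/τ²).
Σxᵢyᵢ = 5·6 + 3·2 + 4·1 + 4·1 + 4·4 = 60; Σxᵢ² = 82; σ²/τ² = 2/9.
β̂_MAP = 60 / (82 + 2/9) = 60/(740/9) = 27/37 ≈ 0.730.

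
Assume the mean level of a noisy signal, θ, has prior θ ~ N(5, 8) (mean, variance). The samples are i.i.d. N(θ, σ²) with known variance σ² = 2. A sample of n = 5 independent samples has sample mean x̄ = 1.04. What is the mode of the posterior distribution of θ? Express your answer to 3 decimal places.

θ̂_MAP = 1.229

n = 5, x̄ = 1.04.
For a Normal prior and Normal likelihood with known variance, the posterior is Normal; its mode equals its mean, the precision-weighted average.
Prior precision 1/σ₀² = 1/8 = 0.125; data precision n/σ² = 5/2 = 2.5.
θ̂ = (0.125·5 + 2.5·1.04) / (0.125 + 2.5) = 3.225/2.625 = 43/35 ≈ 1.229.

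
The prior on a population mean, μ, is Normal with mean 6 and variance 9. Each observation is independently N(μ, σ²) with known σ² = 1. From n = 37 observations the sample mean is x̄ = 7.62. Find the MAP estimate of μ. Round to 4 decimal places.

n = 37, x̄ = 7.62.
For a Normal prior and Normal likelihood with known variance, the posterior is Normal; its mode equals its mean, the precision-weighted average.
Prior precision 1/σ₀² = 1/9; data precision n/σ² = 37/1 = 37.
μ̂ = ((1/9)·6 + 37·7.62) / (1/9 + 37) = (42391/150)/(334/9) = 127173/16700 ≈ 7.6151.

μ̂_MAP = 7.6151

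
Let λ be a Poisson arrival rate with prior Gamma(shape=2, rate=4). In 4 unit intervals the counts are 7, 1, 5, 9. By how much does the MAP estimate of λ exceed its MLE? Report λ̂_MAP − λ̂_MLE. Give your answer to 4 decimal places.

Σxᵢ = 22. Posterior is Gamma(24, 8); MAP = (24−1)/8 = 23/8 ≈ 2.87500.
MLE = x̄ = 22/4 ≈ 5.50000.
Difference = 23/8 − 22/4 = -21/8 ≈ -2.6250.

MAP − MLE = -2.6250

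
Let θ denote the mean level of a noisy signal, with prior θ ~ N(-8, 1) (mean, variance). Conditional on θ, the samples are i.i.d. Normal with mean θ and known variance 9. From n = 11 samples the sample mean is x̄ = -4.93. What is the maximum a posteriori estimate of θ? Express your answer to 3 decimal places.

θ̂_MAP = -6.312

n = 11, x̄ = -4.93.
For a Normal prior and Normal likelihood with known variance, the posterior is Normal; its mode equals its mean, the precision-weighted average.
Prior precision 1/σ₀² = 1/1 = 1; data precision n/σ² = 11/9.
θ̂ = (1·(-8) + (11/9)·(-4.93)) / (1 + 11/9) = (-12623/900)/(20/9) = -6.3115 ≈ -6.312.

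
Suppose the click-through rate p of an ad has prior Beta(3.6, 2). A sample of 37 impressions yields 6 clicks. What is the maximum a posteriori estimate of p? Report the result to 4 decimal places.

Prior: Beta(3.6, 2).
Data: 6 successes in 37 trials. The binomial likelihood contributes p^6(1−p)^31, so the posterior is Beta(3.6+6, 2+31) = Beta(9.6, 33).
For Beta(a, b) with a, b > 1 the mode is (a−1)/(a+b−2) = 8.6/40.6 ≈ 0.2118.

p̂_MAP = 0.2118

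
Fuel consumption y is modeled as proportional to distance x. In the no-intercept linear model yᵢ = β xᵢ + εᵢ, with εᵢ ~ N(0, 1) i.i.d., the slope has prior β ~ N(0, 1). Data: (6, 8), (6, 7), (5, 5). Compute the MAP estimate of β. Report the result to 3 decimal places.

log p(β | y) = −Σ(yᵢ − βxᵢ)²/(2·1) − β²/(2·1) + const.
Setting the derivative to zero: Σxᵢ(yᵢ − βxᵢ)/1 − β/1 = 0, so β = Σxᵢyᵢ / (Σxᵢ² + σ²/τ²).
Σxᵢyᵢ = 6·8 + 6·7 + 5·5 = 115; Σxᵢ² = 97; σ²/τ² = 1.
β̂_MAP = 115 / (97 + 1) = 115/98 ≈ 1.173.

β̂_MAP = 1.173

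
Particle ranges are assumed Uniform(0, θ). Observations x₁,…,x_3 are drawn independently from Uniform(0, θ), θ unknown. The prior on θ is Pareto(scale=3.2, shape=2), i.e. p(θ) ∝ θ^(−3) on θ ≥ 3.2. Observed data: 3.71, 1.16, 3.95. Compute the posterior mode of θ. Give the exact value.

θ̂_MAP = 3.95

The Uniform(0, θ) likelihood is θ^(−n) for θ ≥ max(xᵢ), zero otherwise. Here max(xᵢ) = 3.95.
Posterior ∝ θ^(−3) · θ^(−3) = θ^(−6) on θ ≥ max(3.2, 3.95) = 3.95.
This density is strictly decreasing in θ, so the posterior mode lies at the lower boundary of the support.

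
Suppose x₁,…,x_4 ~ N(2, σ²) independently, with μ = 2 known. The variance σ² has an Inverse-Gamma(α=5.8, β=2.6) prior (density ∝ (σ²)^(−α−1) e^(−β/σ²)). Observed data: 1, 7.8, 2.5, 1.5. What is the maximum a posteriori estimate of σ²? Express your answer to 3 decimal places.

σ̂²_MAP = 2.292

Sum of squared deviations about the known mean: SS = (1−2)² + (7.8−2)² + (2.5−2)² + (1.5−2)² = 35.14.
The Normal likelihood contributes (σ²)^(−n/2) exp(−SS/(2σ²)), so the posterior is Inverse-Gamma(α + n/2, β + SS/2) = Inverse-Gamma(7.8, 20.17).
The mode of Inverse-Gamma(a, b) is b/(a+1) = 20.17/8.8 ≈ 2.292.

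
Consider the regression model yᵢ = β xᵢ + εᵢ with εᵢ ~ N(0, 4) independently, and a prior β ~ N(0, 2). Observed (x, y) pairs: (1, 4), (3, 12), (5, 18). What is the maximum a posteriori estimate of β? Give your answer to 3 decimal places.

β̂_MAP = 3.514

log p(β | y) = −Σ(yᵢ − βxᵢ)²/(2·4) − β²/(2·2) + const.
Setting the derivative to zero: Σxᵢ(yᵢ − βxᵢ)/4 − β/2 = 0, so β = Σxᵢyᵢ / (Σxᵢ² + σ²/τ²).
Σxᵢyᵢ = 1·4 + 3·12 + 5·18 = 130; Σxᵢ² = 35; σ²/τ² = 2.
β̂_MAP = 130 / (35 + 2) = 130/37 ≈ 3.514.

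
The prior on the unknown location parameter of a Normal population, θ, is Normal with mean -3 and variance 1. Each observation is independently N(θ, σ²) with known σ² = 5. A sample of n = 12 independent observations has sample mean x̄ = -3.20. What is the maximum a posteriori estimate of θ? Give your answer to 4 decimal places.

n = 12, x̄ = -3.20.
For a Normal prior and Normal likelihood with known variance, the posterior is Normal; its mode equals its mean, the precision-weighted average.
Prior precision 1/σ₀² = 1/1 = 1; data precision n/σ² = 12/5 = 2.4.
θ̂ = (1·(-3) + 2.4·(-3.2)) / (1 + 2.4) = (-10.68)/3.4 = -267/85 ≈ -3.1412.

θ̂_MAP = -3.1412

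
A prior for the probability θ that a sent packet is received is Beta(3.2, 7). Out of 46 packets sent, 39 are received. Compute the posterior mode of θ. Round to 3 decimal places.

θ̂_MAP = 0.760

Prior: Beta(3.2, 7).
Data: 39 successes in 46 trials. The binomial likelihood contributes θ^39(1−θ)^7, so the posterior is Beta(3.2+39, 7+7) = Beta(42.2, 14).
For Beta(a, b) with a, b > 1 the mode is (a−1)/(a+b−2) = 41.2/54.2 ≈ 0.760.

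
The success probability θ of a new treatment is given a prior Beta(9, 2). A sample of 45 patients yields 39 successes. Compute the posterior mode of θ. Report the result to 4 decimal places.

θ̂_MAP = 0.8704

Prior: Beta(9, 2).
Data: 39 successes in 45 trials. The binomial likelihood contributes θ^39(1−θ)^6, so the posterior is Beta(9+39, 2+6) = Beta(48, 8).
For Beta(a, b) with a, b > 1 the mode is (a−1)/(a+b−2) = 47/54 ≈ 0.8704.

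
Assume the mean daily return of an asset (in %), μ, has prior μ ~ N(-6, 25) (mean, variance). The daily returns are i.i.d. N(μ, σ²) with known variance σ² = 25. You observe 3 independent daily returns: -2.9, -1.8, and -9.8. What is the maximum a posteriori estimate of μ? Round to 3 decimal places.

n = 3; x̄ = ((-2.9) + (-1.8) + (-9.8))/3 = -14.5/3 = -29/6 ≈ -4.8333.
For a Normal prior and Normal likelihood with known variance, the posterior is Normal; its mode equals its mean, the precision-weighted average.
Prior precision 1/σ₀² = 1/25 = 0.04; data precision n/σ² = 3/25 = 0.12.
μ̂ = (0.04·(-6) + 0.12·(-29/6)) / (0.04 + 0.12) = (-0.82)/0.16 = -5.125.

μ̂_MAP = -5.125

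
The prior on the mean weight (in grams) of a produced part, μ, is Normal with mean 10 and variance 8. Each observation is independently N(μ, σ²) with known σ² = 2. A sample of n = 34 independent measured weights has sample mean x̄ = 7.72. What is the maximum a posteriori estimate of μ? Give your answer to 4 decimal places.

μ̂_MAP = 7.7366

n = 34, x̄ = 7.72.
For a Normal prior and Normal likelihood with known variance, the posterior is Normal; its mode equals its mean, the precision-weighted average.
Prior precision 1/σ₀² = 1/8 = 0.125; data precision n/σ² = 34/2 = 17.
μ̂ = (0.125·10 + 17·7.72) / (0.125 + 17) = 132.49/17.125 = 26498/3425 ≈ 7.7366.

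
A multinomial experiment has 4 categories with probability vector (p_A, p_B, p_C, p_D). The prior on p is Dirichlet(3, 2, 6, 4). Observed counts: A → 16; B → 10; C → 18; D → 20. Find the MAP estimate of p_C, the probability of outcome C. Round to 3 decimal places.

The posterior is Dirichlet(αᵢ + nᵢ) = Dirichlet(19, 12, 24, 24).
For a Dirichlet(a₁,…,a_K) with all aᵢ > 1, the mode has j-th component (aⱼ − 1)/(Σaᵢ − K).
Here Σaᵢ = 79 and K = 4, so p_C = (24 − 1)/(79 − 4) = 23/75 ≈ 0.307.

MAP estimate of p_C = 0.307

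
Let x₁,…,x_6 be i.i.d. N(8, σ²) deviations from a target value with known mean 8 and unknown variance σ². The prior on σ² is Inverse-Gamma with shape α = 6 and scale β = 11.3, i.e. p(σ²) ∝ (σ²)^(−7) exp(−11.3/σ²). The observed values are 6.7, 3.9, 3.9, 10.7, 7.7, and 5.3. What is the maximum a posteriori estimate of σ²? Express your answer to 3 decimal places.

Sum of squared deviations about the known mean: SS = (6.7−8)² + (3.9−8)² + (3.9−8)² + (10.7−8)² + (7.7−8)² + (5.3−8)² = 49.98.
The Normal likelihood contributes (σ²)^(−n/2) exp(−SS/(2σ²)), so the posterior is Inverse-Gamma(α + n/2, β + SS/2) = Inverse-Gamma(9, 36.29).
The mode of Inverse-Gamma(a, b) is b/(a+1) = 36.29/10 ≈ 3.629.

σ̂²_MAP = 3.629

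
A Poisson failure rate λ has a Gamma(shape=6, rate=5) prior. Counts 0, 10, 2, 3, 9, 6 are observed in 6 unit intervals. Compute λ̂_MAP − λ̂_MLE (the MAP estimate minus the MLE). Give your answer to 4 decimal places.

MAP − MLE = -1.8182

Σxᵢ = 30. Posterior is Gamma(36, 11); MAP = (36−1)/11 = 35/11 ≈ 3.18182.
MLE = x̄ = 30/6 ≈ 5.00000.
Difference = 35/11 − 30/6 = -20/11 ≈ -1.8182.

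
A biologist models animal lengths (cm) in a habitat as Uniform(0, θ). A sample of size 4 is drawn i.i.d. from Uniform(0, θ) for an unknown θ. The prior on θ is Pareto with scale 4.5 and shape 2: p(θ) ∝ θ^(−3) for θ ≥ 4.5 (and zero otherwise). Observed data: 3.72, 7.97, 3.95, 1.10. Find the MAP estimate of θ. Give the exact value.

The Uniform(0, θ) likelihood is θ^(−n) for θ ≥ max(xᵢ), zero otherwise. Here max(xᵢ) = 7.97.
Posterior ∝ θ^(−3) · θ^(−4) = θ^(−7) on θ ≥ max(4.5, 7.97) = 7.97.
This density is strictly decreasing in θ, so the posterior mode lies at the lower boundary of the support.

θ̂_MAP = 7.97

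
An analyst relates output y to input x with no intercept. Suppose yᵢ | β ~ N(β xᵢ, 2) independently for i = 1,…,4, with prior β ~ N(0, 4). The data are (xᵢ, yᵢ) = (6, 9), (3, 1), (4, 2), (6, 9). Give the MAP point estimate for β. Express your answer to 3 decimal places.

log p(β | y) = −Σ(yᵢ − βxᵢ)²/(2·2) − β²/(2·4) + const.
Setting the derivative to zero: Σxᵢ(yᵢ − βxᵢ)/2 − β/4 = 0, so β = Σxᵢyᵢ / (Σxᵢ² + σ²/τ²).
Σxᵢyᵢ = 6·9 + 3·1 + 4·2 + 6·9 = 119; Σxᵢ² = 97; σ²/τ² = 0.5.
β̂_MAP = 119 / (97 + 0.5) = 119/97.5 ≈ 1.221.

β̂_MAP = 1.221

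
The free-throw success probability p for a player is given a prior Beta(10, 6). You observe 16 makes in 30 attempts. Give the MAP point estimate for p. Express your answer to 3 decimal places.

Prior: Beta(10, 6).
Data: 16 successes in 30 trials. The binomial likelihood contributes p^16(1−p)^14, so the posterior is Beta(10+16, 6+14) = Beta(26, 20).
For Beta(a, b) with a, b > 1 the mode is (a−1)/(a+b−2) = 25/44 ≈ 0.568.

p̂_MAP = 0.568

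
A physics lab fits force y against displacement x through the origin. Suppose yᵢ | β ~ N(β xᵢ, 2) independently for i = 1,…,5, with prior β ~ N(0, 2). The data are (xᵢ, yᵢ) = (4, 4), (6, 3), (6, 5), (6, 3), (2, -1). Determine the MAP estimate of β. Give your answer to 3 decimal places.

log p(β | y) = −Σ(yᵢ − βxᵢ)²/(2·2) − β²/(2·2) + const.
Setting the derivative to zero: Σxᵢ(yᵢ − βxᵢ)/2 − β/2 = 0, so β = Σxᵢyᵢ / (Σxᵢ² + σ²/τ²).
Σxᵢyᵢ = 4·4 + 6·3 + 6·5 + 6·3 + 2·(-1) = 80; Σxᵢ² = 128; σ²/τ² = 1.
β̂_MAP = 80 / (128 + 1) = 80/129 ≈ 0.620.

β̂_MAP = 0.620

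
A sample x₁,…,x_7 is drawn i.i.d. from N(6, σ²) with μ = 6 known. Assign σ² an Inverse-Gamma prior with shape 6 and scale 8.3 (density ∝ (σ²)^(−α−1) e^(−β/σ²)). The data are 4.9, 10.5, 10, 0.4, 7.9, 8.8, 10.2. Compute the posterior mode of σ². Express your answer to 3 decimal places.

Sum of squared deviations about the known mean: SS = (4.9−6)² + (10.5−6)² + (10−6)² + (0.4−6)² + (7.9−6)² + (8.8−6)² + (10.2−6)² = 97.91.
The Normal likelihood contributes (σ²)^(−n/2) exp(−SS/(2σ²)), so the posterior is Inverse-Gamma(α + n/2, β + SS/2) = Inverse-Gamma(9.5, 57.255).
The mode of Inverse-Gamma(a, b) is b/(a+1) = 57.255/10.5 ≈ 5.453.

σ̂²_MAP = 5.453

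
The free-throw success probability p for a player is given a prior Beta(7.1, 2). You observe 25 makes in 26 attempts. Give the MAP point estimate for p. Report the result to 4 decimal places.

p̂_MAP = 0.9396

Prior: Beta(7.1, 2).
Data: 25 successes in 26 trials. The binomial likelihood contributes p^25(1−p)^1, so the posterior is Beta(7.1+25, 2+1) = Beta(32.1, 3).
For Beta(a, b) with a, b > 1 the mode is (a−1)/(a+b−2) = 31.1/33.1 ≈ 0.9396.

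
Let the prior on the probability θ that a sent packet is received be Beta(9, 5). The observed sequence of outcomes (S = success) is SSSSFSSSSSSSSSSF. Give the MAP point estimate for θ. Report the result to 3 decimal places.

θ̂_MAP = 0.786

Prior: Beta(9, 5).
Data: 14 successes in 16 trials (from the sequence). The binomial likelihood contributes θ^14(1−θ)^2, so the posterior is Beta(9+14, 5+2) = Beta(23, 7).
For Beta(a, b) with a, b > 1 the mode is (a−1)/(a+b−2) = 22/28 ≈ 0.786.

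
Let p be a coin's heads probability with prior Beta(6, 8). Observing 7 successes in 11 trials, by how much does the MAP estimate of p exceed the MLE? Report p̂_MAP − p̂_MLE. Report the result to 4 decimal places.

Posterior is Beta(13, 12); MAP = (13−1)/(25−2) = 12/23 ≈ 0.52174.
MLE ignores the prior: p̂_MLE = k/n = 7/11 ≈ 0.63636.
Difference = 12/23 − 7/11 = -29/253 ≈ -0.1146.

MAP − MLE = -0.1146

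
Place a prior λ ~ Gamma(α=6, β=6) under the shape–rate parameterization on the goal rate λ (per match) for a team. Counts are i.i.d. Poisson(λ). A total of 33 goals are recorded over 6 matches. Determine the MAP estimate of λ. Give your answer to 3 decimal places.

λ̂_MAP = 3.167

Σxᵢ = 33, n = 6.
Posterior ∝ λ^5e^(−6λ) · λ^33e^(−6λ) = λ^38e^(−12λ), i.e. Gamma(shape=39, rate=12).
The mode of a Gamma(a, b) with a ≥ 1 (shape–rate) is (a−1)/b = 38/12 ≈ 3.167.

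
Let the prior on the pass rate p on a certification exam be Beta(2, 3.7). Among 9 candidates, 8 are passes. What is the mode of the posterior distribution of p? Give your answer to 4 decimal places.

Prior: Beta(2, 3.7).
Data: 8 successes in 9 trials. The binomial likelihood contributes p^8(1−p)^1, so the posterior is Beta(2+8, 3.7+1) = Beta(10, 4.7).
For Beta(a, b) with a, b > 1 the mode is (a−1)/(a+b−2) = 9/12.7 ≈ 0.7087.

p̂_MAP = 0.7087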